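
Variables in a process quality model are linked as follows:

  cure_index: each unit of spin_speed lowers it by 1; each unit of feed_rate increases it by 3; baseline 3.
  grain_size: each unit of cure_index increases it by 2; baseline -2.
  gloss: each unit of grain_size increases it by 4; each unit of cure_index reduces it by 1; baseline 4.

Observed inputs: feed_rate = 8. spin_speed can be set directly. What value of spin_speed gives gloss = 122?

spin_speed = 9

Substituting into the cure_index equation gives cure_index = -spin_speed + 27.
grain_size becomes -2*spin_speed + 52.
Substituting into the gloss equation gives gloss = -7*spin_speed + 185.
Solve -7*spin_speed + 185 = 122: spin_speed = (122 - 185) / -7 = 9.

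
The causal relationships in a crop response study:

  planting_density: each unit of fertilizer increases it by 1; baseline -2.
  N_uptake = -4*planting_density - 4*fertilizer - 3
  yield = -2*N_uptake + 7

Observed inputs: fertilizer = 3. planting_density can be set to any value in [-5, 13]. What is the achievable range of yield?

-3 to 141

Intervening on planting_density fixes its value directly, overriding its dependence on fertilizer.
Substituting into the N_uptake equation gives N_uptake = -4*planting_density - 15.
yield becomes 8*planting_density + 37.
Linear in planting_density, so extremes are at the endpoints: planting_density = -5 gives yield = -3; planting_density = 13 gives yield = 141.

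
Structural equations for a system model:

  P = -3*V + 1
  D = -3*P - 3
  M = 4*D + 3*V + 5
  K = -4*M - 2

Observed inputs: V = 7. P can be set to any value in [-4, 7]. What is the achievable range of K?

Intervening on P fixes its value directly, overriding its dependence on V.
Substituting into the M equation gives M = -12*P + 14.
Substituting into the K equation gives K = 48*P - 58.
Linear in P, so extremes are at the endpoints: P = -4 gives K = -250; P = 7 gives K = 278.

-250 to 278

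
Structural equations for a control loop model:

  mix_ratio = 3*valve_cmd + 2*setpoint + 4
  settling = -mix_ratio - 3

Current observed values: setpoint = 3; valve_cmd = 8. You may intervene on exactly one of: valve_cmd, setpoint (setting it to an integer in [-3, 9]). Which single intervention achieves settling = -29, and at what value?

set setpoint = -1

Intervening on valve_cmd: settling = -3*valve_cmd - 13. Reaching -29 requires valve_cmd = 16/3, not an integer.
Intervening on setpoint: with other inputs at their observed values, settling = -2*setpoint - 31. Solving for -29 gives setpoint = -1, within [-3, 9].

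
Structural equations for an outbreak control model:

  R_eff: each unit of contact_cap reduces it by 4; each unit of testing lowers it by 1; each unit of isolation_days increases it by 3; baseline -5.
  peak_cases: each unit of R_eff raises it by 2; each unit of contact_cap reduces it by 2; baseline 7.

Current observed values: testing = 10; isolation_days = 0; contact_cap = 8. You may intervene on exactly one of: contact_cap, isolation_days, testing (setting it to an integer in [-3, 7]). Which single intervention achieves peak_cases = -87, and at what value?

Intervening on contact_cap: peak_cases = -10*contact_cap - 23. Reaching -87 requires contact_cap = 32/5, not an integer.
Intervening on isolation_days: peak_cases = 6*isolation_days - 103. Reaching -87 requires isolation_days = 8/3, not an integer.
Intervening on testing: with other inputs at their observed values, peak_cases = -2*testing - 83. Solving for -87 gives testing = 2, within [-3, 7].

set testing = 2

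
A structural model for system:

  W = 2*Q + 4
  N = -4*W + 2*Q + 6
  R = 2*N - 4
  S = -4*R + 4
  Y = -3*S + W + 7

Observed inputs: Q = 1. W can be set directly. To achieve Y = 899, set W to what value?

W = -8

Intervening on W fixes its value directly, overriding its dependence on Q.
Substituting into the N equation gives N = -4*W + 8.
So R = -8*W + 12.
So S = 32*W - 44.
Substituting into the Y equation gives Y = -95*W + 139.
Solve -95*W + 139 = 899: W = (899 - 139) / -95 = -8.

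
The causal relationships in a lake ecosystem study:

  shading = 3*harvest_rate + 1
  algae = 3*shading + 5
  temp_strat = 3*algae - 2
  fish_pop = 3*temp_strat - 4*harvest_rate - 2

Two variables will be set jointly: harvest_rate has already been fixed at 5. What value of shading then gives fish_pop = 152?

With harvest_rate held at 5:
Intervening on shading fixes its value directly, overriding its dependence on harvest_rate.
Substituting into the temp_strat equation gives temp_strat = 9*shading + 13.
So fish_pop = 27*shading + 17.
Solve 27*shading + 17 = 152: shading = (152 - 17) / 27 = 5.

shading = 5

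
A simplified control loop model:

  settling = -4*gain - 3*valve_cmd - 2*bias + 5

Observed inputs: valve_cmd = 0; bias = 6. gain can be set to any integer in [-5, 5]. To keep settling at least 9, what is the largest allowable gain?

Substituting into the settling equation gives settling = -4*gain - 7.
Require -4*gain - 7 ≥ 9, so gain ≤ -4.
The largest integer in [-5, 5] satisfying this is -4.

gain = -4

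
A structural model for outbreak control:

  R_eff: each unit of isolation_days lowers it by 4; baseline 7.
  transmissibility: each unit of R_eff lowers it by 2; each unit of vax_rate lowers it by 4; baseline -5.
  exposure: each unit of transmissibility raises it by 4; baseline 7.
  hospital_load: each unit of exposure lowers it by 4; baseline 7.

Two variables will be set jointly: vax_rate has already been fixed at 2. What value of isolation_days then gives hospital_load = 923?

isolation_days = -4

With vax_rate held at 2:
Substituting into the transmissibility equation gives transmissibility = 8*isolation_days - 27.
Substituting into the exposure equation gives exposure = 32*isolation_days - 101.
So hospital_load = -128*isolation_days + 411.
Solve -128*isolation_days + 411 = 923: isolation_days = (923 - 411) / -128 = -4.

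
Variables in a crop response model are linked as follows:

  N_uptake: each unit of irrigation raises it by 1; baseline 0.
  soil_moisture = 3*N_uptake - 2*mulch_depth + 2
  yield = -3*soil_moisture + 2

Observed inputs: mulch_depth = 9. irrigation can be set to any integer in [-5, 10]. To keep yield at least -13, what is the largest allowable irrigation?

Substituting into the soil_moisture equation gives soil_moisture = 3*irrigation - 16.
Substituting into the yield equation gives yield = -9*irrigation + 50.
Require -9*irrigation + 50 ≥ -13, so irrigation ≤ 7.
The largest integer in [-5, 10] satisfying this is 7.

irrigation = 7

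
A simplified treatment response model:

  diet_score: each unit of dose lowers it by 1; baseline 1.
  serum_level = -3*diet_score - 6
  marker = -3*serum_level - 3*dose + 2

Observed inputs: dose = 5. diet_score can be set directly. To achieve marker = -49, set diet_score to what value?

Intervening on diet_score fixes its value directly, overriding its dependence on dose.
Substituting into the marker equation gives marker = 9*diet_score + 5.
Solve 9*diet_score + 5 = -49: diet_score = (-49 - 5) / 9 = -6.

diet_score = -6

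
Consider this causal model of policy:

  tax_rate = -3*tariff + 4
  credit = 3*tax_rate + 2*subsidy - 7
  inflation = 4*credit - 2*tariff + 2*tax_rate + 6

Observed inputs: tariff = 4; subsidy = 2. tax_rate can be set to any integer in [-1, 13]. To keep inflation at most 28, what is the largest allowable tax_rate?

tax_rate = 3

Intervening on tax_rate fixes its value directly, overriding its dependence on tariff.
Substituting into the credit equation gives credit = 3*tax_rate - 3.
Substituting into the inflation equation gives inflation = 14*tax_rate - 14.
Require 14*tax_rate - 14 ≤ 28, so tax_rate ≤ 3.
The largest integer in [-1, 13] satisfying this is 3.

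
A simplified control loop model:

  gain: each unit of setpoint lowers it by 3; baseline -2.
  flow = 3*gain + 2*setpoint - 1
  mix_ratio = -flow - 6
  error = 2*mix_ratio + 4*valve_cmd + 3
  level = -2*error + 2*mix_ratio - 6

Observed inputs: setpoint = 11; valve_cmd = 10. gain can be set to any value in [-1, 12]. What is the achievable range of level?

Intervening on gain fixes its value directly, overriding its dependence on setpoint.
Substituting into the flow equation gives flow = 3*gain + 21.
mix_ratio becomes -3*gain - 27.
Substituting into the error equation gives error = -6*gain - 11.
Substituting into the level equation gives level = 6*gain - 38.
Linear in gain, so extremes are at the endpoints: gain = -1 gives level = -44; gain = 12 gives level = 34.

-44 to 34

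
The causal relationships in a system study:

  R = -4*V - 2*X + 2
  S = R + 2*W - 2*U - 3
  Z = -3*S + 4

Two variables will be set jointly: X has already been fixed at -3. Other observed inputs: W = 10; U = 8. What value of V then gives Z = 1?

V = 2

With X held at -3:
Substituting into the R equation gives R = -4*V + 8.
Substituting into the S equation gives S = -4*V + 9.
This gives Z = 12*V - 23.
Solve 12*V - 23 = 1: V = (1 + 23) / 12 = 2.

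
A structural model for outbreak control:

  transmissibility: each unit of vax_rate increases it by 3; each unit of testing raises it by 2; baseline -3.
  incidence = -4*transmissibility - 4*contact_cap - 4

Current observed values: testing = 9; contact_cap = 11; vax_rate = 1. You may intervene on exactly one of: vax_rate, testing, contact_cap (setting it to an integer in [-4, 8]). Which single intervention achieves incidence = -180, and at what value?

set vax_rate = 6

Intervening on vax_rate: with other inputs at their observed values, incidence = -12*vax_rate - 108. Solving for -180 gives vax_rate = 6, within [-4, 8].
Intervening on testing: incidence = -8*testing - 48. Reaching -180 requires testing = 33/2, not an integer.
Intervening on contact_cap: incidence = -4*contact_cap - 76. Reaching -180 requires contact_cap = 26, outside [-4, 8].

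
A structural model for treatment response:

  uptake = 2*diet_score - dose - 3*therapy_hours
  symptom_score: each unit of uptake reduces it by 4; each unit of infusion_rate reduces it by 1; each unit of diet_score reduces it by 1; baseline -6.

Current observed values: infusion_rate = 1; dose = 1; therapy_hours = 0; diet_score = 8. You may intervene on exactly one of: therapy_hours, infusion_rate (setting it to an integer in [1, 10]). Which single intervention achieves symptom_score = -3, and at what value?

Intervening on therapy_hours: with other inputs at their observed values, symptom_score = 12*therapy_hours - 75. Solving for -3 gives therapy_hours = 6, within [1, 10].
Intervening on infusion_rate: symptom_score = -infusion_rate - 74. Reaching -3 requires infusion_rate = -71, outside [1, 10].

set therapy_hours = 6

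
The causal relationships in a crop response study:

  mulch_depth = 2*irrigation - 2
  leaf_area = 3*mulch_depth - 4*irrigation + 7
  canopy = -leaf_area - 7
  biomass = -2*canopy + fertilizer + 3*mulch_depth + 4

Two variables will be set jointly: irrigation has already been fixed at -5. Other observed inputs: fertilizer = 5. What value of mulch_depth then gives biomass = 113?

With irrigation held at -5:
Intervening on mulch_depth fixes its value directly, overriding its dependence on irrigation.
Substituting into the leaf_area equation gives leaf_area = 3*mulch_depth + 27.
Substituting into the canopy equation gives canopy = -3*mulch_depth - 34.
Substituting into the biomass equation gives biomass = 9*mulch_depth + 77.
Solve 9*mulch_depth + 77 = 113: mulch_depth = (113 - 77) / 9 = 4.

mulch_depth = 4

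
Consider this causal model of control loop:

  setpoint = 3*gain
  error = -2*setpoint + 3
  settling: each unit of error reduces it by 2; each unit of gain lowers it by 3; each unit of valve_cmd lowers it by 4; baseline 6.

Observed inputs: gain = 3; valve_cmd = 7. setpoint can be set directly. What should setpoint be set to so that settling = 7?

setpoint = 11

Intervening on setpoint fixes its value directly, overriding its dependence on gain.
Substituting into the settling equation gives settling = 4*setpoint - 37.
Solve 4*setpoint - 37 = 7: setpoint = (7 + 37) / 4 = 11.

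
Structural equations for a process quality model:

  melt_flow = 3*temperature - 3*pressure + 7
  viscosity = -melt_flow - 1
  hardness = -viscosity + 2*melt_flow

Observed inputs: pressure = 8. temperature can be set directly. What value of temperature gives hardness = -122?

temperature = -8

Substituting into the melt_flow equation gives melt_flow = 3*temperature - 17.
This gives viscosity = -3*temperature + 16.
hardness becomes 9*temperature - 50.
Solve 9*temperature - 50 = -122: temperature = (-122 + 50) / 9 = -8.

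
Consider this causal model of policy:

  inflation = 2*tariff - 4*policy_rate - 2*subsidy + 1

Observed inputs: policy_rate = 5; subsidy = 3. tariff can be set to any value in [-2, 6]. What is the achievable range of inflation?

Substituting into the inflation equation gives inflation = 2*tariff - 25.
Linear in tariff, so extremes are at the endpoints: tariff = -2 gives inflation = -29; tariff = 6 gives inflation = -13.

-29 to -13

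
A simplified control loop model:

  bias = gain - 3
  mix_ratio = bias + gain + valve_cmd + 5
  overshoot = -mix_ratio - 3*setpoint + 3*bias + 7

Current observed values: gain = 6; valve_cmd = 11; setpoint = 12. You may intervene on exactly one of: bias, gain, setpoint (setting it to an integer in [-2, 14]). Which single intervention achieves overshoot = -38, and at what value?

set gain = 13

Intervening on bias: overshoot = 2*bias - 51. Reaching -38 requires bias = 13/2, not an integer.
Intervening on gain: with other inputs at their observed values, overshoot = gain - 51. Solving for -38 gives gain = 13, within [-2, 14].
Intervening on setpoint: overshoot = -3*setpoint - 9. Reaching -38 requires setpoint = 29/3, not an integer.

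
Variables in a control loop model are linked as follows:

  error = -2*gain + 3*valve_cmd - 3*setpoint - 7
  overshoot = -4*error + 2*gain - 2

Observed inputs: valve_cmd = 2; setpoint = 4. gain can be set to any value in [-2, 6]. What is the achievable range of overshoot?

30 to 110

Substituting into the error equation gives error = -2*gain - 13.
This gives overshoot = 10*gain + 50.
Linear in gain, so extremes are at the endpoints: gain = -2 gives overshoot = 30; gain = 6 gives overshoot = 110.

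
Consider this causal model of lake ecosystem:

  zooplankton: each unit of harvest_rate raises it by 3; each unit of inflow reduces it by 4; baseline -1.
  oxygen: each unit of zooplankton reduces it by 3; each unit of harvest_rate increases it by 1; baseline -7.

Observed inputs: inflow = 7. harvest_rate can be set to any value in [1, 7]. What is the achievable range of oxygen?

24 to 72

Substituting into the zooplankton equation gives zooplankton = 3*harvest_rate - 29.
Substituting into the oxygen equation gives oxygen = -8*harvest_rate + 80.
Linear in harvest_rate, so extremes are at the endpoints: harvest_rate = 1 gives oxygen = 72; harvest_rate = 7 gives oxygen = 24.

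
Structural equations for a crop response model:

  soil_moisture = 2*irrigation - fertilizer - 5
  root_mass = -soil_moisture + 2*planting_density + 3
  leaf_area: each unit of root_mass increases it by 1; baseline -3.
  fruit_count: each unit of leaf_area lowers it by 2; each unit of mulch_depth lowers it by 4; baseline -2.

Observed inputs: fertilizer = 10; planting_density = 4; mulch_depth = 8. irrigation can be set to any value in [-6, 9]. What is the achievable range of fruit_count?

-104 to -44

Substituting into the soil_moisture equation gives soil_moisture = 2*irrigation - 15.
Substituting into the root_mass equation gives root_mass = -2*irrigation + 26.
This gives leaf_area = -2*irrigation + 23.
Substituting into the fruit_count equation gives fruit_count = 4*irrigation - 80.
Linear in irrigation, so extremes are at the endpoints: irrigation = -6 gives fruit_count = -104; irrigation = 9 gives fruit_count = -44.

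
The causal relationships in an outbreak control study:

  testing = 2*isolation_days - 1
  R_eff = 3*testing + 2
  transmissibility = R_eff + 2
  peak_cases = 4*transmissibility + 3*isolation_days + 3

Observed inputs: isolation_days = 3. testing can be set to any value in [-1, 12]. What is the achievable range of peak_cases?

Intervening on testing fixes its value directly, overriding its dependence on isolation_days.
Substituting into the transmissibility equation gives transmissibility = 3*testing + 4.
Substituting into the peak_cases equation gives peak_cases = 12*testing + 28.
Linear in testing, so extremes are at the endpoints: testing = -1 gives peak_cases = 16; testing = 12 gives peak_cases = 172.

16 to 172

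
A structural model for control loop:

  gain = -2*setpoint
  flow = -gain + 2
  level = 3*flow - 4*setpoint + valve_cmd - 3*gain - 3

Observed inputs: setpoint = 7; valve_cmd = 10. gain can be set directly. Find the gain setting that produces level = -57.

Intervening on gain fixes its value directly, overriding its dependence on setpoint.
Substituting into the level equation gives level = -6*gain - 15.
Solve -6*gain - 15 = -57: gain = (-57 + 15) / -6 = 7.

gain = 7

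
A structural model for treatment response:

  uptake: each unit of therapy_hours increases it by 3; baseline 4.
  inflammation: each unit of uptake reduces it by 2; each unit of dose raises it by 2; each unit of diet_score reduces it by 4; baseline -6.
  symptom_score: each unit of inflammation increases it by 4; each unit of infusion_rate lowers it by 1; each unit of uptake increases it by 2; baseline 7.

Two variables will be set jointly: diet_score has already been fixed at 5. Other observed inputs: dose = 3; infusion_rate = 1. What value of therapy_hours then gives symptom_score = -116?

With diet_score held at 5:
Substituting into the inflammation equation gives inflammation = -6*therapy_hours - 28.
symptom_score becomes -18*therapy_hours - 98.
Solve -18*therapy_hours - 98 = -116: therapy_hours = (-116 + 98) / -18 = 1.

therapy_hours = 1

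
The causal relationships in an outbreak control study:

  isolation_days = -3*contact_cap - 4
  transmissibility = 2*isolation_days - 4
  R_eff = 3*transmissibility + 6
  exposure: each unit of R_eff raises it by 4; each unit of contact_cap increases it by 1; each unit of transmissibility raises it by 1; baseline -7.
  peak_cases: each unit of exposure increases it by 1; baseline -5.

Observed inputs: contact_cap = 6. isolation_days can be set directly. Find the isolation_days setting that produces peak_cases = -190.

Intervening on isolation_days fixes its value directly, overriding its dependence on contact_cap.
Substituting into the R_eff equation gives R_eff = 6*isolation_days - 6.
Substituting into the exposure equation gives exposure = 26*isolation_days - 29.
Substituting into the peak_cases equation gives peak_cases = 26*isolation_days - 34.
Solve 26*isolation_days - 34 = -190: isolation_days = (-190 + 34) / 26 = -6.

isolation_days = -6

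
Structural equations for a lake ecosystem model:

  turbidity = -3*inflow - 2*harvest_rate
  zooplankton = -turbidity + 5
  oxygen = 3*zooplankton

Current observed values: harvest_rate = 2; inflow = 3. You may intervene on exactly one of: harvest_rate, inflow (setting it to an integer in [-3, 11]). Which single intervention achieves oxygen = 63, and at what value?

Intervening on harvest_rate: oxygen = 6*harvest_rate + 42. Reaching 63 requires harvest_rate = 7/2, not an integer.
Intervening on inflow: with other inputs at their observed values, oxygen = 9*inflow + 27. Solving for 63 gives inflow = 4, within [-3, 11].

set inflow = 4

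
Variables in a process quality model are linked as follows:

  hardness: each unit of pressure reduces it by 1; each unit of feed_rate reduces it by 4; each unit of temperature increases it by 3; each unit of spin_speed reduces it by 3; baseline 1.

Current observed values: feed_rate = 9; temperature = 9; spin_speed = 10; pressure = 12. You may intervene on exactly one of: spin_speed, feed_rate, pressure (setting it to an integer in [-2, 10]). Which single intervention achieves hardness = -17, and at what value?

Intervening on spin_speed: with other inputs at their observed values, hardness = -3*spin_speed - 20. Solving for -17 gives spin_speed = -1, within [-2, 10].
Intervening on feed_rate: hardness = -4*feed_rate - 14. Reaching -17 requires feed_rate = 3/4, not an integer.
Intervening on pressure: hardness = -pressure - 38. Reaching -17 requires pressure = -21, outside [-2, 10].

set spin_speed = -1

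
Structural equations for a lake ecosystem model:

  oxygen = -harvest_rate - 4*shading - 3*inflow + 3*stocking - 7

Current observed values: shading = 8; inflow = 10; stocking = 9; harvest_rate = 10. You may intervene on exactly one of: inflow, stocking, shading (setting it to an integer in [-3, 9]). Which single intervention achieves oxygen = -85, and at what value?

Intervening on inflow: oxygen = -3*inflow - 22. Reaching -85 requires inflow = 21, outside [-3, 9].
Intervening on stocking: with other inputs at their observed values, oxygen = 3*stocking - 79. Solving for -85 gives stocking = -2, within [-3, 9].
Intervening on shading: oxygen = -4*shading - 20. Reaching -85 requires shading = 65/4, not an integer.

set stocking = -2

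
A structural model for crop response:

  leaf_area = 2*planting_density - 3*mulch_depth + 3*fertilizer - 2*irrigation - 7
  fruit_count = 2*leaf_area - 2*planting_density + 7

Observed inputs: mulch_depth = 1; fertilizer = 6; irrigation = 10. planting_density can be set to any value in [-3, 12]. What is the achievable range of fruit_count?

-23 to 7

Substituting into the leaf_area equation gives leaf_area = 2*planting_density - 12.
Substituting into the fruit_count equation gives fruit_count = 2*planting_density - 17.
Linear in planting_density, so extremes are at the endpoints: planting_density = -3 gives fruit_count = -23; planting_density = 12 gives fruit_count = 7.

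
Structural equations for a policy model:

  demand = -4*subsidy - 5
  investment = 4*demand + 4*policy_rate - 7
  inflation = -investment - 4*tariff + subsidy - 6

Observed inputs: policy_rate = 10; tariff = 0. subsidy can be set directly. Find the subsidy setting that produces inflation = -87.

Substituting into the investment equation gives investment = -16*subsidy + 13.
inflation becomes 17*subsidy - 19.
Solve 17*subsidy - 19 = -87: subsidy = (-87 + 19) / 17 = -4.

subsidy = -4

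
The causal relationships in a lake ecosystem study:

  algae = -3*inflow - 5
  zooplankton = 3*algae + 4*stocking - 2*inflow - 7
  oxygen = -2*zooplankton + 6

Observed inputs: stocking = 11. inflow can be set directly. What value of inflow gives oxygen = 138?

Substituting into the zooplankton equation gives zooplankton = -11*inflow + 22.
Substituting into the oxygen equation gives oxygen = 22*inflow - 38.
Solve 22*inflow - 38 = 138: inflow = (138 + 38) / 22 = 8.

inflow = 8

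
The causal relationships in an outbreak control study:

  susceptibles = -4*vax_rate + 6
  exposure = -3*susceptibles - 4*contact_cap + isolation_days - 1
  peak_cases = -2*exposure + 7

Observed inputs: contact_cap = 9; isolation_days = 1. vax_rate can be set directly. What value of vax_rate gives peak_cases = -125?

Substituting into the exposure equation gives exposure = 12*vax_rate - 54.
peak_cases becomes -24*vax_rate + 115.
Solve -24*vax_rate + 115 = -125: vax_rate = (-125 - 115) / -24 = 10.

vax_rate = 10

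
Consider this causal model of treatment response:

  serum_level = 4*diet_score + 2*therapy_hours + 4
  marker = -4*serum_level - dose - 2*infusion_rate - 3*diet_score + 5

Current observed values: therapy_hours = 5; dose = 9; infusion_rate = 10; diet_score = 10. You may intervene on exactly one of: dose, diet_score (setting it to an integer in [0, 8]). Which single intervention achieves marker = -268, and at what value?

Intervening on dose: with other inputs at their observed values, marker = -dose - 261. Solving for -268 gives dose = 7, within [0, 8].
Intervening on diet_score: marker = -19*diet_score - 80. Reaching -268 requires diet_score = 188/19, not an integer.

set dose = 7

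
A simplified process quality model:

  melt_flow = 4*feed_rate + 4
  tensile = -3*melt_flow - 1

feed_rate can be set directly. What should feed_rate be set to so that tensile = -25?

feed_rate = 1

Substituting into the tensile equation gives tensile = -12*feed_rate - 13.
Solve -12*feed_rate - 13 = -25: feed_rate = (-25 + 13) / -12 = 1.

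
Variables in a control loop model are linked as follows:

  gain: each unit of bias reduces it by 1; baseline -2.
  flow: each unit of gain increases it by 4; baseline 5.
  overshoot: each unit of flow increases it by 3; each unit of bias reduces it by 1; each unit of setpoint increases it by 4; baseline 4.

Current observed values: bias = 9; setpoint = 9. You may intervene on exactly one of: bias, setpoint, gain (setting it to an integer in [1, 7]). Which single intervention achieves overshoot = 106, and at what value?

set gain = 5

Intervening on bias: overshoot = -13*bias + 31. Reaching 106 requires bias = -75/13, not an integer.
Intervening on setpoint: overshoot = 4*setpoint - 122. Reaching 106 requires setpoint = 57, outside [1, 7].
Intervening on gain: with other inputs at their observed values, overshoot = 12*gain + 46. Solving for 106 gives gain = 5, within [1, 7].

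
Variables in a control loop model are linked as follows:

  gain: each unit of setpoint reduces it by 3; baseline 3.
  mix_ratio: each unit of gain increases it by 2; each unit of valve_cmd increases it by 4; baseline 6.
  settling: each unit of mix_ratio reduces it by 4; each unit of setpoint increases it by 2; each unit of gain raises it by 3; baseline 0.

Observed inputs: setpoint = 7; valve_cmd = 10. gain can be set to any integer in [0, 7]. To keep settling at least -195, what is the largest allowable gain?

gain = 5

Intervening on gain fixes its value directly, overriding its dependence on setpoint.
Substituting into the mix_ratio equation gives mix_ratio = 2*gain + 46.
settling becomes -5*gain - 170.
Require -5*gain - 170 ≥ -195, so gain ≤ 5.
The largest integer in [0, 7] satisfying this is 5.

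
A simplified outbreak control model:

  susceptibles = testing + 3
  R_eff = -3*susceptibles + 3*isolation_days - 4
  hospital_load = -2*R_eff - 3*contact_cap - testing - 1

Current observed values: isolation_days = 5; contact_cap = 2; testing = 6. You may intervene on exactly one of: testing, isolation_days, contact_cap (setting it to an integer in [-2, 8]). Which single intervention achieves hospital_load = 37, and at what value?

set isolation_days = 2

Intervening on testing: hospital_load = 5*testing - 11. Reaching 37 requires testing = 48/5, not an integer.
Intervening on isolation_days: with other inputs at their observed values, hospital_load = -6*isolation_days + 49. Solving for 37 gives isolation_days = 2, within [-2, 8].
Intervening on contact_cap: hospital_load = -3*contact_cap + 25. Reaching 37 requires contact_cap = -4, outside [-2, 8].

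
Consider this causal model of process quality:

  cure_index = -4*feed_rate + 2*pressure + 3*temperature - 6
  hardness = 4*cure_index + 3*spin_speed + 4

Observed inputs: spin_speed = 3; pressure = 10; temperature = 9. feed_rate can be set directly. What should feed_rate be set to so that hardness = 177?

feed_rate = 0

Substituting into the cure_index equation gives cure_index = -4*feed_rate + 41.
Substituting into the hardness equation gives hardness = -16*feed_rate + 177.
Solve -16*feed_rate + 177 = 177: feed_rate = (177 - 177) / -16 = 0.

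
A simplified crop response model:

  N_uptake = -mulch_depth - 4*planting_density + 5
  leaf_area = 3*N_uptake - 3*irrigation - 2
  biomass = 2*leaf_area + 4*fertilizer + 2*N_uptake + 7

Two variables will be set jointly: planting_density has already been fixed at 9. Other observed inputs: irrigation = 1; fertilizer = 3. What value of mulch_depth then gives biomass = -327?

mulch_depth = 11

With planting_density held at 9:
Substituting into the N_uptake equation gives N_uptake = -mulch_depth - 31.
So leaf_area = -3*mulch_depth - 98.
Substituting into the biomass equation gives biomass = -8*mulch_depth - 239.
Solve -8*mulch_depth - 239 = -327: mulch_depth = (-327 + 239) / -8 = 11.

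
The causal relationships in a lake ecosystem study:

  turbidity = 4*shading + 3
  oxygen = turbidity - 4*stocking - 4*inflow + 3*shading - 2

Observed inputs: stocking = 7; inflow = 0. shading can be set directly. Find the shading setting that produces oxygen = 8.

Substituting into the oxygen equation gives oxygen = 7*shading - 27.
Solve 7*shading - 27 = 8: shading = (8 + 27) / 7 = 5.

shading = 5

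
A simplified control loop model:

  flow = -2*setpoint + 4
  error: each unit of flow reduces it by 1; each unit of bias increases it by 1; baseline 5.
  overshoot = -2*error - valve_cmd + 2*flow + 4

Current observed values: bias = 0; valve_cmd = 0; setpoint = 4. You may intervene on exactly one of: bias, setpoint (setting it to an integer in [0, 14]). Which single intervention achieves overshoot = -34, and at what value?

Intervening on bias: with other inputs at their observed values, overshoot = -2*bias - 22. Solving for -34 gives bias = 6, within [0, 14].
Intervening on setpoint: overshoot = -8*setpoint + 10. Reaching -34 requires setpoint = 11/2, not an integer.

set bias = 6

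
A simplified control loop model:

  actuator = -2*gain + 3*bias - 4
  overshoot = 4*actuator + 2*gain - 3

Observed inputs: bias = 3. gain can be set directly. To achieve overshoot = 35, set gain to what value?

gain = -3

Substituting into the actuator equation gives actuator = -2*gain + 5.
This gives overshoot = -6*gain + 17.
Solve -6*gain + 17 = 35: gain = (35 - 17) / -6 = -3.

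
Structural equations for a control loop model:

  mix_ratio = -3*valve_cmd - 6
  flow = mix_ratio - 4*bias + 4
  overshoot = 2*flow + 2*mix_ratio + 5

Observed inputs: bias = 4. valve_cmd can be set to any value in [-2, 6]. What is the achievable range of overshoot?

Substituting into the flow equation gives flow = -3*valve_cmd - 18.
Substituting into the overshoot equation gives overshoot = -12*valve_cmd - 43.
Linear in valve_cmd, so extremes are at the endpoints: valve_cmd = -2 gives overshoot = -19; valve_cmd = 6 gives overshoot = -115.

-115 to -19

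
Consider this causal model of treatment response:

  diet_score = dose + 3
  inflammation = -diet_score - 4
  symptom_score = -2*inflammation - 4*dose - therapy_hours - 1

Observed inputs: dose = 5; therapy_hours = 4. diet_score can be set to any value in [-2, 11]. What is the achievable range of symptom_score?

Intervening on diet_score fixes its value directly, overriding its dependence on dose.
Substituting into the symptom_score equation gives symptom_score = 2*diet_score - 17.
Linear in diet_score, so extremes are at the endpoints: diet_score = -2 gives symptom_score = -21; diet_score = 11 gives symptom_score = 5.

-21 to 5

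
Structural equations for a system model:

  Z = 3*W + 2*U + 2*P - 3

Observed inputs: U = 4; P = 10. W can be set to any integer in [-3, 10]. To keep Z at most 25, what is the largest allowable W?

W = 0

Substituting into the Z equation gives Z = 3*W + 25.
Require 3*W + 25 ≤ 25, so W ≤ 0.
The largest integer in [-3, 10] satisfying this is 0.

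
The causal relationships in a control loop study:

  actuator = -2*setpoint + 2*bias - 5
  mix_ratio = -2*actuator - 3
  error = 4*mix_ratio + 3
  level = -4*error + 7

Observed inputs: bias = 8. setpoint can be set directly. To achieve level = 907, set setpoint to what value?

Substituting into the actuator equation gives actuator = -2*setpoint + 11.
mix_ratio becomes 4*setpoint - 25.
Substituting into the error equation gives error = 16*setpoint - 97.
Substituting into the level equation gives level = -64*setpoint + 395.
Solve -64*setpoint + 395 = 907: setpoint = (907 - 395) / -64 = -8.

setpoint = -8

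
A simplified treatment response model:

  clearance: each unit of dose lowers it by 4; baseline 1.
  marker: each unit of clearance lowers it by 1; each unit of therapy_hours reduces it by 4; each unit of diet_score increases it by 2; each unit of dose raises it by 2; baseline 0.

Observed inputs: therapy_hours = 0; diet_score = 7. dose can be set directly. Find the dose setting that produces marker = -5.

dose = -3

Substituting into the marker equation gives marker = 6*dose + 13.
Solve 6*dose + 13 = -5: dose = (-5 - 13) / 6 = -3.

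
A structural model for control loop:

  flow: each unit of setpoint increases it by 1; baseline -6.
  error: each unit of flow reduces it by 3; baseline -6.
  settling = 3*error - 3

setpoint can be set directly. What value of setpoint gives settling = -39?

setpoint = 8

Substituting into the error equation gives error = -3*setpoint + 12.
So settling = -9*setpoint + 33.
Solve -9*setpoint + 33 = -39: setpoint = (-39 - 33) / -9 = 8.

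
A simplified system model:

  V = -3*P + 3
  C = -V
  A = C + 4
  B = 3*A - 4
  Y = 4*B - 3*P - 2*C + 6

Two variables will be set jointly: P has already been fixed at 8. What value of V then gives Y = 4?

V = 1

With P held at 8:
Intervening on V fixes its value directly, overriding its dependence on P.
Substituting into the A equation gives A = -V + 4.
This gives B = -3*V + 8.
Substituting into the Y equation gives Y = -10*V + 14.
Solve -10*V + 14 = 4: V = (4 - 14) / -10 = 1.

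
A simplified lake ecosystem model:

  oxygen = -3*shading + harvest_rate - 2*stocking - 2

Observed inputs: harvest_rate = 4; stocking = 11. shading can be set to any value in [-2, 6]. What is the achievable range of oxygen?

Substituting into the oxygen equation gives oxygen = -3*shading - 20.
Linear in shading, so extremes are at the endpoints: shading = -2 gives oxygen = -14; shading = 6 gives oxygen = -38.

-38 to -14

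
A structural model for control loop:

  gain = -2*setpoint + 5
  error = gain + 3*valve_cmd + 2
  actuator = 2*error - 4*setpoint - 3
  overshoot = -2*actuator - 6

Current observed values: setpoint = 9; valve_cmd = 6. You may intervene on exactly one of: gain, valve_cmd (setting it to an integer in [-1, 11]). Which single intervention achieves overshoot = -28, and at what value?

set gain = 5

Intervening on gain: with other inputs at their observed values, overshoot = -4*gain - 8. Solving for -28 gives gain = 5, within [-1, 11].
Intervening on valve_cmd: overshoot = -12*valve_cmd + 116. Reaching -28 requires valve_cmd = 12, outside [-1, 11].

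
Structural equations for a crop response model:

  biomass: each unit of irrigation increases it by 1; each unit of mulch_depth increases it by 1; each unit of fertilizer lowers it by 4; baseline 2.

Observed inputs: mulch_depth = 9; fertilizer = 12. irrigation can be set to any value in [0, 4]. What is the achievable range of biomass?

Substituting into the biomass equation gives biomass = irrigation - 37.
Linear in irrigation, so extremes are at the endpoints: irrigation = 0 gives biomass = -37; irrigation = 4 gives biomass = -33.

-37 to -33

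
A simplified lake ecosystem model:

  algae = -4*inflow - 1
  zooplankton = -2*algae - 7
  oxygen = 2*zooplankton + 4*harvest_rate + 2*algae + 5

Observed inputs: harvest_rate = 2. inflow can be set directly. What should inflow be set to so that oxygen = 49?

Substituting into the zooplankton equation gives zooplankton = 8*inflow - 5.
Substituting into the oxygen equation gives oxygen = 8*inflow + 1.
Solve 8*inflow + 1 = 49: inflow = (49 - 1) / 8 = 6.

inflow = 6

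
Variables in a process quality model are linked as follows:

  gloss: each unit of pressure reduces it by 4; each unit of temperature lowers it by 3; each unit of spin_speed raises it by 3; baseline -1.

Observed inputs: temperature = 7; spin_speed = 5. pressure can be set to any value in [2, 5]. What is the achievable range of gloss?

-27 to -15

Substituting into the gloss equation gives gloss = -4*pressure - 7.
Linear in pressure, so extremes are at the endpoints: pressure = 2 gives gloss = -15; pressure = 5 gives gloss = -27.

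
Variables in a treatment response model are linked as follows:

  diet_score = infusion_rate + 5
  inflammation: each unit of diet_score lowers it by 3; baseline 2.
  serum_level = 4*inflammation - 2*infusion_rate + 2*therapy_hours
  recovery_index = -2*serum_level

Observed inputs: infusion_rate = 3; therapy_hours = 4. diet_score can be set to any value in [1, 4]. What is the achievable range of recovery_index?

Intervening on diet_score fixes its value directly, overriding its dependence on infusion_rate.
Substituting into the serum_level equation gives serum_level = -12*diet_score + 10.
Substituting into the recovery_index equation gives recovery_index = 24*diet_score - 20.
Linear in diet_score, so extremes are at the endpoints: diet_score = 1 gives recovery_index = 4; diet_score = 4 gives recovery_index = 76.

4 to 76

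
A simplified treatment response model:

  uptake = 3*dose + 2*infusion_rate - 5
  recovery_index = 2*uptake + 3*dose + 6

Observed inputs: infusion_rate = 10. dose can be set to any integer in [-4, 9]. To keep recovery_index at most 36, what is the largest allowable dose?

dose = 0

Substituting into the uptake equation gives uptake = 3*dose + 15.
This gives recovery_index = 9*dose + 36.
Require 9*dose + 36 ≤ 36, so dose ≤ 0.
The largest integer in [-4, 9] satisfying this is 0.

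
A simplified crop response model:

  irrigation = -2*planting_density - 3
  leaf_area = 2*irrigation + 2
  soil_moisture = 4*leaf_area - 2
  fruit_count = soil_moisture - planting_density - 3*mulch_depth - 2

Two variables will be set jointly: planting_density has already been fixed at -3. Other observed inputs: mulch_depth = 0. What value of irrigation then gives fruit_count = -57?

irrigation = -8

With planting_density held at -3:
Intervening on irrigation fixes its value directly, overriding its dependence on planting_density.
Substituting into the soil_moisture equation gives soil_moisture = 8*irrigation + 6.
This gives fruit_count = 8*irrigation + 7.
Solve 8*irrigation + 7 = -57: irrigation = (-57 - 7) / 8 = -8.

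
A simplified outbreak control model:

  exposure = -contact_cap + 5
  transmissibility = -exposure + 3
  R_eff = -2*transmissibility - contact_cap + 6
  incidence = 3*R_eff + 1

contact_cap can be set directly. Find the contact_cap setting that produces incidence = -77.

contact_cap = 12

Substituting into the transmissibility equation gives transmissibility = contact_cap - 2.
Substituting into the R_eff equation gives R_eff = -3*contact_cap + 10.
This gives incidence = -9*contact_cap + 31.
Solve -9*contact_cap + 31 = -77: contact_cap = (-77 - 31) / -9 = 12.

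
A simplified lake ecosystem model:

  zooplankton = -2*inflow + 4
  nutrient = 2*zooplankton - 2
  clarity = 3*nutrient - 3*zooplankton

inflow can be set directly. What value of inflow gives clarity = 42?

inflow = -6

Substituting into the nutrient equation gives nutrient = -4*inflow + 6.
Substituting into the clarity equation gives clarity = -6*inflow + 6.
Solve -6*inflow + 6 = 42: inflow = (42 - 6) / -6 = -6.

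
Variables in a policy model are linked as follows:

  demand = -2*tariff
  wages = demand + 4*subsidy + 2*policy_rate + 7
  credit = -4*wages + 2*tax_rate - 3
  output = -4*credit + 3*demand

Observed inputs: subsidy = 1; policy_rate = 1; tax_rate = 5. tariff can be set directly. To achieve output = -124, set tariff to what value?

tariff = 8

Substituting into the wages equation gives wages = -2*tariff + 13.
Substituting into the credit equation gives credit = 8*tariff - 45.
Substituting into the output equation gives output = -38*tariff + 180.
Solve -38*tariff + 180 = -124: tariff = (-124 - 180) / -38 = 8.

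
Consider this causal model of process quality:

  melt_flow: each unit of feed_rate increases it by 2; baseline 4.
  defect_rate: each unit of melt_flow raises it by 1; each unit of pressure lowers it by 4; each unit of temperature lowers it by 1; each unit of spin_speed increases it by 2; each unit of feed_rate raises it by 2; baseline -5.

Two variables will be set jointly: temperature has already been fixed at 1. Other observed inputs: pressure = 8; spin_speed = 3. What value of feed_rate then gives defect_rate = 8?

feed_rate = 9

With temperature held at 1:
Substituting into the defect_rate equation gives defect_rate = 4*feed_rate - 28.
Solve 4*feed_rate - 28 = 8: feed_rate = (8 + 28) / 4 = 9.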